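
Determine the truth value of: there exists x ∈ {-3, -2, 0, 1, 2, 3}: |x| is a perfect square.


Evaluate the predicate on each element: -3:F, -2:F, 0:T, 1:T, 2:F, 3:F.
Witness x = 0 satisfies the predicate.

T


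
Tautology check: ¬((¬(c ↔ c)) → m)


Build the truth table over {c, m}:
c | m | φ
---------
F | F | F
T | F | F
F | T | F
T | T | F
Counterexample at row 1: with c=F, m=F, the formula is F.

No, it is not a tautology.


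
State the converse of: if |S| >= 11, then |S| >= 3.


The converse of (P → Q) is (Q → P). It is not in general equivalent to the original.
Here P = '|S| >= 11' and Q = '|S| >= 3'.

If |S| >= 3, then |S| >= 11.


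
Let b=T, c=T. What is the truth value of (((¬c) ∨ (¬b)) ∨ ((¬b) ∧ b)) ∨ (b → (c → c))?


Substitute b=T, c=T:
¬c = F
¬b = F
(¬c) ∨ (¬b) = F ∨ F = F
¬b = F
(¬b) ∧ b = F ∧ T = F
((¬c) ∨ (¬b)) ∨ ((¬b) ∧ b) = F ∨ F = F
c → c = T → T = T
b → (c → c) = T → T = T
(((¬c) ∨ (¬b)) ∨ ((¬b) ∧ b)) ∨ (b → (c → c)) = F ∨ T = T

T


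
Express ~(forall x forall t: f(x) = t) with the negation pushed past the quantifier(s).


Negation flips each quantifier (∀↔∃) and negates the inner predicate.
¬(forall x forall t: φ) = exists x exists t: ¬φ.

exists x exists t: ~(f(x) = t)


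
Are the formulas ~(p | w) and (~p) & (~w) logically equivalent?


Compare truth tables:
p | w | φ | ψ
-------------
False | False | True | True
True | False | False | False
False | True | False | False
True | True | False | False
The columns φ and ψ agree on every row.

Yes, they are logically equivalent.


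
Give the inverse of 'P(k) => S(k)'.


The inverse of (P → Q) is (¬P → ¬Q). It is equivalent to the converse, not to the original.
Here P = 'P(k)' and Q = 'S(k)'.

If not (P(k)), then not (S(k)).


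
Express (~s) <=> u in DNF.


Step 1: (¬s) ↔ u is true exactly when both agree: ((¬s) ∧ u) ∨ (¬(¬s) ∧ ¬u).
Step 2: Eliminate any double negations (¬¬X = X).

((~s) & u) | (s & (~u))


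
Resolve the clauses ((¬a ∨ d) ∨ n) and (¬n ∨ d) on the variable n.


The clauses contain complementary literals n and ¬n.
Resolution eliminates this pair and disjoins the remaining literals (merging duplicates).

(d ∨ ¬a)


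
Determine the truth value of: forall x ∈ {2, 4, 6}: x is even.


Evaluate the predicate on each element: 2:True, 4:True, 6:True.
Every element satisfies the predicate.

True


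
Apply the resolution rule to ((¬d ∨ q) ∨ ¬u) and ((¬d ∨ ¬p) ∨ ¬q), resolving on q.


The clauses contain complementary literals q and ¬q.
Resolution eliminates this pair and disjoins the remaining literals (merging duplicates).

((¬u ∨ ¬d) ∨ ¬p)


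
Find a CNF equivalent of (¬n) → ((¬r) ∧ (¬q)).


Step 1: Rewrite (¬n) → ((¬r) ∧ (¬q)) as ¬(¬n) ∨ ((¬r) ∧ (¬q)).
Step 2: Distribute ∨ over ∧.
Step 3: Eliminate any double negations (¬¬X = X).

(n ∨ (¬r)) ∧ (n ∨ (¬q))


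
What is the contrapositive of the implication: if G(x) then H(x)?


The contrapositive of (P → Q) is (¬Q → ¬P); it is logically equivalent to the original.
Here P = 'G(x)' and Q = 'H(x)'.

If not (H(x)), then not (G(x)).


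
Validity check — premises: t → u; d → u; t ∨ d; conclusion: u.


This matches the form of proof by cases: the conclusion follows in every model of the premises.

Valid.


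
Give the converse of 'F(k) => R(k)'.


The converse of (P → Q) is (Q → P). It is not in general equivalent to the original.
Here P = 'F(k)' and Q = 'R(k)'.

If R(k), then F(k).


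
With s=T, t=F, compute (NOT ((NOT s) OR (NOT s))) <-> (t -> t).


Substitute s=T, t=F:
NOT s = F
NOT s = F
(NOT s) OR (NOT s) = F OR F = F
NOT ((NOT s) OR (NOT s)) = T
t -> t = F -> F = T
(NOT ((NOT s) OR (NOT s))) <-> (t -> t) = T <-> T = T

T


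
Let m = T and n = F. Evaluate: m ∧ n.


Conjunction is true only when both operands are true.
Substitute: m=T, n=F.
T ∧ F evaluates to F.

F


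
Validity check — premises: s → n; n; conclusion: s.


This is affirming the consequent (fallacy). There exist truth assignments where the premises are all true but the conclusion is false.

Invalid.


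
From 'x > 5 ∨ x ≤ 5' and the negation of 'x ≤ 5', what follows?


Disjunctive syllogism: from (P ∨ Q) and ¬P, infer Q.
One disjunct, 'x ≤ 5', is ruled out; the other must hold.

x > 5


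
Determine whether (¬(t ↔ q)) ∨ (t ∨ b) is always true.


Build the truth table over {b, q, t}:
b | q | t | φ
-------------
F | F | F | F
T | F | F | T
F | T | F | T
T | T | F | T
F | F | T | T
T | F | T | T
F | T | T | T
T | T | T | T
Counterexample at row 1: with b=F, q=F, t=F, the formula is F.

No, it is not a tautology.


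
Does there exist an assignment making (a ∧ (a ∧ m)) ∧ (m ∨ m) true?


Search for a satisfying assignment over {a, m}.
Try a=T, m=T: the formula evaluates to T.
A satisfying assignment exists.

Satisfiable.


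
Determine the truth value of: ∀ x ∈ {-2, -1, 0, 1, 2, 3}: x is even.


Evaluate the predicate on each element: -2:T, -1:F, 0:T, 1:F, 2:T, 3:F.
Counterexample x = -1 fails the predicate.

F


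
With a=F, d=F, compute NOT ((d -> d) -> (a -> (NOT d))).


Substitute a=F, d=F:
d -> d = F -> F = T
NOT d = T
a -> (NOT d) = F -> T = T
(d -> d) -> (a -> (NOT d)) = T -> T = T
NOT ((d -> d) -> (a -> (NOT d))) = F

F


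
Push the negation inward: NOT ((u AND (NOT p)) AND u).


De Morgan: the negation of a conjunction is the disjunction of the negations.
Distribute NOT across AND, flipping it to OR, and negate each literal.

((NOT u) OR p) OR (NOT u)


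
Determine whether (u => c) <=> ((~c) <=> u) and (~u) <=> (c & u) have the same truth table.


Compare truth tables:
c | u | φ | ψ
-------------
False | False | False | False
True | False | True | False
False | True | False | True
True | True | False | False
They differ at row 2 (c=True, u=False): φ=True but ψ=False.

No, they are not logically equivalent.


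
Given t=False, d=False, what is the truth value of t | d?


Disjunction is false only when both operands are false.
Substitute: t=False, d=False.
False | False evaluates to False.

False


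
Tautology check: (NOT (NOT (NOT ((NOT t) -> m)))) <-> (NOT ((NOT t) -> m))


Build the truth table over {m, t}:
m | t | φ
---------
F | F | T
T | F | T
F | T | T
T | T | T
Every row evaluates to true.

Yes, it is a tautology.


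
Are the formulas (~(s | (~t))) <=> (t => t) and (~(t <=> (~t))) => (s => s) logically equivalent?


Compare truth tables:
s | t | φ | ψ
-------------
False | False | False | True
True | False | False | True
False | True | True | True
True | True | False | True
They differ at row 1 (s=False, t=False): φ=False but ψ=True.

No, they are not logically equivalent.


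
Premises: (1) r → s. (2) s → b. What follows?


Hypothetical syllogism: from (P → Q) and (Q → R), infer (P → R).
Chain the two implications through the shared middle term 's'.

r → b


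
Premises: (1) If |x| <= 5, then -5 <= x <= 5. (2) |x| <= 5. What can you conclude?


Modus ponens: from (P → Q) and P, infer Q.
P = '|x| <= 5' is asserted, and P → Q holds, so Q follows.

-5 <= x <= 5.


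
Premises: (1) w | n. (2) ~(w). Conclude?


Disjunctive syllogism: from (P ∨ Q) and ¬P, infer Q.
One disjunct, 'w', is ruled out; the other must hold.

n


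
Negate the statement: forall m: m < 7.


¬(forall x: φ) = exists x: ¬φ, and ¬(exists x: φ) = forall x: ¬φ.
Apply to the universal statement.

exists m: ~(m < 7)


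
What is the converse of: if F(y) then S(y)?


The converse of (P → Q) is (Q → P). It is not in general equivalent to the original.
Here P = 'F(y)' and Q = 'S(y)'.

If S(y), then F(y).


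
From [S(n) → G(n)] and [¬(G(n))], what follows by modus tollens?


Modus tollens: from (P → Q) and ¬Q, infer ¬P.
Q = 'G(n)' is denied; since P → Q, P must also fail.

Not (S(n)).


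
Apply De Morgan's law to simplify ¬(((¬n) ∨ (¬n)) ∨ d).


De Morgan: the negation of a disjunction is the conjunction of the negations.
Distribute ¬ across ∨, flipping it to ∧, and negate each literal.

(n ∧ n) ∧ (¬d)


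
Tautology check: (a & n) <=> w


Build the truth table over {a, n, w}:
a | n | w | φ
-------------
False | False | False | True
True | False | False | True
False | True | False | True
True | True | False | False
False | False | True | False
True | False | True | False
False | True | True | False
True | True | True | True
Counterexample at row 4: with a=True, n=True, w=False, the formula is False.

No, it is not a tautology.


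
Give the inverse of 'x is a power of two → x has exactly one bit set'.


The inverse of (P → Q) is (¬P → ¬Q). It is equivalent to the converse, not to the original.
Here P = 'x is a power of two' and Q = 'x has exactly one bit set'.

If not (x is a power of two), then not (x has exactly one bit set).


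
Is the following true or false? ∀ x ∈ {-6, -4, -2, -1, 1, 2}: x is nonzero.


Evaluate the predicate on each element: -6:T, -4:T, -2:T, -1:T, 1:T, 2:T.
Every element satisfies the predicate.

T


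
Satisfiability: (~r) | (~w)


Search for a satisfying assignment over {r, w}.
Try r=False, w=False: the formula evaluates to True.
A satisfying assignment exists.

Satisfiable.


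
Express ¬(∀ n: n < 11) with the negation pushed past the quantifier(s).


¬(∀ x: φ) = ∃ x: ¬φ, and ¬(∃ x: φ) = ∀ x: ¬φ.
Apply to the universal statement.

∃ n: ¬(n < 11)


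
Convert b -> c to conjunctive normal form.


Step 1: Rewrite b → c as ¬b ∨ c.

(NOT b) OR c


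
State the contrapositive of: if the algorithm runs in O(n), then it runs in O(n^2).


The contrapositive of (P → Q) is (¬Q → ¬P); it is logically equivalent to the original.
Here P = 'the algorithm runs in O(n)' and Q = 'it runs in O(n^2)'.

If not (it runs in O(n^2)), then not (the algorithm runs in O(n)).


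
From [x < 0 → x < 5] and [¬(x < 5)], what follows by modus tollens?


Modus tollens: from (P → Q) and ¬Q, infer ¬P.
Q = 'x < 5' is denied; since P → Q, P must also fail.

Not (x < 0).


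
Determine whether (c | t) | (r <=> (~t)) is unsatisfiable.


Truth table over {c, r, t}:
c | r | t | φ
-------------
False | False | False | False
True | False | False | True
False | True | False | True
True | True | False | True
False | False | True | True
True | False | True | True
False | True | True | True
True | True | True | True
Satisfying assignment at row 2: c=True, r=False, t=False gives True.

No, it is not a contradiction.


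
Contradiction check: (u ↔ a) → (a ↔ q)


Truth table over {a, q, u}:
a | q | u | φ
-------------
F | F | F | T
T | F | F | T
F | T | F | F
T | T | F | T
F | F | T | T
T | F | T | F
F | T | T | T
T | T | T | T
Satisfying assignment at row 1: a=F, q=F, u=F gives T.

No, it is not a contradiction.


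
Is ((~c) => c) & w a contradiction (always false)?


Truth table over {c, w}:
c | w | φ
---------
False | False | False
True | False | False
False | True | False
True | True | True
Satisfying assignment at row 4: c=True, w=True gives True.

No, it is not a contradiction.


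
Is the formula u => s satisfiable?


Search for a satisfying assignment over {s, u}.
Try s=False, u=False: the formula evaluates to True.
A satisfying assignment exists.

Satisfiable.


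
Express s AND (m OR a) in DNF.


Step 1: Distribute ∧ over ∨: s ∧ (m ∨ a) = (s ∧ m) ∨ (s ∧ a).

(s AND m) OR (s AND a)


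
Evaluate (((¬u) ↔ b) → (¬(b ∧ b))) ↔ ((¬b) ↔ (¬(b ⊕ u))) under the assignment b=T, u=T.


Substitute b=T, u=T:
¬u = F
(¬u) ↔ b = F ↔ T = F
b ∧ b = T ∧ T = T
¬(b ∧ b) = F
((¬u) ↔ b) → (¬(b ∧ b)) = F → F = T
¬b = F
b ⊕ u = T ⊕ T = F
¬(b ⊕ u) = T
(¬b) ↔ (¬(b ⊕ u)) = F ↔ T = F
(((¬u) ↔ b) → (¬(b ∧ b))) ↔ ((¬b) ↔ (¬(b ⊕ u))) = T ↔ F = F

F


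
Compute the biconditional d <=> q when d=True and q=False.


Biconditional is true when both operands have the same truth value.
Substitute: d=True, q=False.
True <=> False evaluates to False.

False


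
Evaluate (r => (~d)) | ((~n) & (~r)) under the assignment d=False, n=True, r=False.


Substitute d=False, n=True, r=False:
~d = True
r => (~d) = False => True = True
~n = False
~r = True
(~n) & (~r) = False & True = False
(r => (~d)) | ((~n) & (~r)) = True | False = True

True


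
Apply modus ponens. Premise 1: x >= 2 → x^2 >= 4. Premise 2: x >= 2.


Modus ponens: from (P → Q) and P, infer Q.
P = 'x >= 2' is asserted, and P → Q holds, so Q follows.

x^2 >= 4.


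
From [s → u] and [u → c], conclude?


Hypothetical syllogism: from (P → Q) and (Q → R), infer (P → R).
Chain the two implications through the shared middle term 'u'.

s → c


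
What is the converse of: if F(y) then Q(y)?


The converse of (P → Q) is (Q → P). It is not in general equivalent to the original.
Here P = 'F(y)' and Q = 'Q(y)'.

If Q(y), then F(y).


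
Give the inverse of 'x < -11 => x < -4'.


The inverse of (P → Q) is (¬P → ¬Q). It is equivalent to the converse, not to the original.
Here P = 'x < -11' and Q = 'x < -4'.

If not (x < -11), then not (x < -4).


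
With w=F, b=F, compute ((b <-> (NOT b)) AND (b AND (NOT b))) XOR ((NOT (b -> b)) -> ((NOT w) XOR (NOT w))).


Substitute w=F, b=F:
… (earlier sub-steps elided)
NOT b = T
b AND (NOT b) = F AND T = F
(b <-> (NOT b)) AND (b AND (NOT b)) = F AND F = F
b -> b = F -> F = T
NOT (b -> b) = F
NOT w = T
NOT w = T
(NOT w) XOR (NOT w) = T XOR T = F
(NOT (b -> b)) -> ((NOT w) XOR (NOT w)) = F -> F = T
((b <-> (NOT b)) AND (b AND (NOT b))) XOR ((NOT (b -> b)) -> ((NOT w) XOR (NOT w))) = F XOR T = T

T


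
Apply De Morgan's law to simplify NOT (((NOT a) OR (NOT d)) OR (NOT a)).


De Morgan: the negation of a disjunction is the conjunction of the negations.
Distribute NOT across OR, flipping it to AND, and negate each literal.

(a AND d) AND a


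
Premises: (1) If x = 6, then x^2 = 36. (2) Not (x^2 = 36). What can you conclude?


Modus tollens: from (P → Q) and ¬Q, infer ¬P.
Q = 'x^2 = 36' is denied; since P → Q, P must also fail.

Not (x = 6).


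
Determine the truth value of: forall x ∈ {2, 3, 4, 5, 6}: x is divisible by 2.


Evaluate the predicate on each element: 2:True, 3:False, 4:True, 5:False, 6:True.
Counterexample x = 3 fails the predicate.

False


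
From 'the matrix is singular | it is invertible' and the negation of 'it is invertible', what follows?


Disjunctive syllogism: from (P ∨ Q) and ¬P, infer Q.
One disjunct, 'it is invertible', is ruled out; the other must hold.

the matrix is singular


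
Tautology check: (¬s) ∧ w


Build the truth table over {s, w}:
s | w | φ
---------
F | F | F
T | F | F
F | T | T
T | T | F
Counterexample at row 1: with s=F, w=F, the formula is F.

No, it is not a tautology.


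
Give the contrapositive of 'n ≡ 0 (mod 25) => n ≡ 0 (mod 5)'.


The contrapositive of (P → Q) is (¬Q → ¬P); it is logically equivalent to the original.
Here P = 'n ≡ 0 (mod 25)' and Q = 'n ≡ 0 (mod 5)'.

If not (n ≡ 0 (mod 5)), then not (n ≡ 0 (mod 25)).


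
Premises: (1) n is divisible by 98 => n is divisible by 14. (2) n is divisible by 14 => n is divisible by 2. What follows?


Hypothetical syllogism: from (P → Q) and (Q → R), infer (P → R).
Chain the two implications through the shared middle term 'n is divisible by 14'.

n is divisible by 98 => n is divisible by 2


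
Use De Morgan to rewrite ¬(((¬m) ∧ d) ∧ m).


De Morgan: the negation of a conjunction is the disjunction of the negations.
Distribute ¬ across ∧, flipping it to ∨, and negate each literal.

(m ∨ (¬d)) ∨ (¬m)


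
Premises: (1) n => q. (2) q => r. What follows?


Hypothetical syllogism: from (P → Q) and (Q → R), infer (P → R).
Chain the two implications through the shared middle term 'q'.

n => r


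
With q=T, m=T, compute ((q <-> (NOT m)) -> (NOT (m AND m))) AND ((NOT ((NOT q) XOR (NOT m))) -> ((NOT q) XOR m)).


Substitute q=T, m=T:
… (earlier sub-steps elided)
NOT (m AND m) = F
(q <-> (NOT m)) -> (NOT (m AND m)) = F -> F = T
NOT q = F
NOT m = F
(NOT q) XOR (NOT m) = F XOR F = F
NOT ((NOT q) XOR (NOT m)) = T
NOT q = F
(NOT q) XOR m = F XOR T = T
(NOT ((NOT q) XOR (NOT m))) -> ((NOT q) XOR m) = T -> T = T
((q <-> (NOT m)) -> (NOT (m AND m))) AND ((NOT ((NOT q) XOR (NOT m))) -> ((NOT q) XOR m)) = T AND T = T

T


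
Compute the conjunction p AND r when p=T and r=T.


Conjunction is true only when both operands are true.
Substitute: p=T, r=T.
T AND T evaluates to T.

T


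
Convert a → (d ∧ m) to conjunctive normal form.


Step 1: Rewrite a → (d ∧ m) as ¬a ∨ (d ∧ m).
Step 2: Distribute ∨ over ∧.

((¬a) ∨ d) ∧ ((¬a) ∨ m)


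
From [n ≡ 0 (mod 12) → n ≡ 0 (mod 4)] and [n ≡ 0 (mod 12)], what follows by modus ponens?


Modus ponens: from (P → Q) and P, infer Q.
P = 'n ≡ 0 (mod 12)' is asserted, and P → Q holds, so Q follows.

n ≡ 0 (mod 4).


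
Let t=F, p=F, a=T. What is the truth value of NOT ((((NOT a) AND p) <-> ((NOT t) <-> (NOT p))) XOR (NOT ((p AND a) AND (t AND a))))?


Substitute t=F, p=F, a=T:
… (earlier sub-steps elided)
NOT t = T
NOT p = T
(NOT t) <-> (NOT p) = T <-> T = T
((NOT a) AND p) <-> ((NOT t) <-> (NOT p)) = F <-> T = F
p AND a = F AND T = F
t AND a = F AND T = F
(p AND a) AND (t AND a) = F AND F = F
NOT ((p AND a) AND (t AND a)) = T
(((NOT a) AND p) <-> ((NOT t) <-> (NOT p))) XOR (NOT ((p AND a) AND (t AND a))) = F XOR T = T
NOT ((((NOT a) AND p) <-> ((NOT t) <-> (NOT p))) XOR (NOT ((p AND a) AND (t AND a)))) = F

F


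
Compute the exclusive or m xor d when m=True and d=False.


Exclusive or is true when exactly one operand is true.
Substitute: m=True, d=False.
True xor False evaluates to True.

True


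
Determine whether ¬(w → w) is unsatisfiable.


Truth table over {w}:
w | φ
-----
F | F
T | F
Every row is false.

Yes, it is a contradiction.


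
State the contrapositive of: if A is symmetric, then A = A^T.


The contrapositive of (P → Q) is (¬Q → ¬P); it is logically equivalent to the original.
Here P = 'A is symmetric' and Q = 'A = A^T'.

If not (A = A^T), then not (A is symmetric).


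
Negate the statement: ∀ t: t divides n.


¬(∀ x: φ) = ∃ x: ¬φ, and ¬(∃ x: φ) = ∀ x: ¬φ.
Apply to the universal statement.

∃ t: ¬(t divides n)


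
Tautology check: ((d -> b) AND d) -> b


Build the truth table over {b, d}:
b | d | φ
---------
F | F | T
T | F | T
F | T | T
T | T | T
Every row evaluates to true.

Yes, it is a tautology.


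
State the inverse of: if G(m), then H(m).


The inverse of (P → Q) is (¬P → ¬Q). It is equivalent to the converse, not to the original.
Here P = 'G(m)' and Q = 'H(m)'.

If not (G(m)), then not (H(m)).


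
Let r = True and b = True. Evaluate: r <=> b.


Biconditional is true when both operands have the same truth value.
Substitute: r=True, b=True.
True <=> True evaluates to True.

True


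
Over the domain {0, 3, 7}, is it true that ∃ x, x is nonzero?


Evaluate the predicate on each element: 0:F, 3:T, 7:T.
Witness x = 3 satisfies the predicate.

T


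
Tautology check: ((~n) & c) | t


Build the truth table over {c, n, t}:
c | n | t | φ
-------------
False | False | False | False
True | False | False | True
False | True | False | False
True | True | False | False
False | False | True | True
True | False | True | True
False | True | True | True
True | True | True | True
Counterexample at row 1: with c=False, n=False, t=False, the formula is False.

No, it is not a tautology.


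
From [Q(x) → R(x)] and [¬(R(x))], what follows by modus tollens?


Modus tollens: from (P → Q) and ¬Q, infer ¬P.
Q = 'R(x)' is denied; since P → Q, P must also fail.

Not (Q(x)).


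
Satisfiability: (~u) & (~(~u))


Check all 2 assignments over {u}:
u | φ
-----
False | False
True | False
No assignment makes the formula true.

Unsatisfiable.


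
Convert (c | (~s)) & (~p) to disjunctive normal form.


Step 1: Distribute ∧ over ∨: (c ∨ (¬s)) ∧ (¬p) = (c ∧ (¬p)) ∨ ((¬s) ∧ (¬p)).

(c & (~p)) | ((~s) & (~p))


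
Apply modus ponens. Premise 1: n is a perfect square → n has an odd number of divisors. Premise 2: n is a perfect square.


Modus ponens: from (P → Q) and P, infer Q.
P = 'n is a perfect square' is asserted, and P → Q holds, so Q follows.

n has an odd number of divisors.


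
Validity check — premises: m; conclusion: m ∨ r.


This matches the form of disjunction introduction: the conclusion follows in every model of the premises.

Valid.


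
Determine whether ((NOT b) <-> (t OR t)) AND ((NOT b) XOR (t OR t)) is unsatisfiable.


Truth table over {b, t}:
b | t | φ
---------
F | F | F
T | F | F
F | T | F
T | T | F
Every row is false.

Yes, it is a contradiction.


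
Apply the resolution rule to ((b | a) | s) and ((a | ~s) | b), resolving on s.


The clauses contain complementary literals s and ~s.
Resolution eliminates this pair and disjoins the remaining literals (merging duplicates).

(a | b)


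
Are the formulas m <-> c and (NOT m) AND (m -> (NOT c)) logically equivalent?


Compare truth tables:
c | m | φ | ψ
-------------
F | F | T | T
T | F | F | T
F | T | F | F
T | T | T | F
They differ at row 2 (c=T, m=F): φ=F but ψ=T.

No, they are not logically equivalent.


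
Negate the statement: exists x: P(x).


¬(forall x: φ) = exists x: ¬φ, and ¬(exists x: φ) = forall x: ¬φ.
Apply to the existential statement.

forall x: ~(P(x))


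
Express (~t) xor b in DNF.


Step 1: (¬t) ⊕ b is true exactly when they disagree: ((¬t) ∧ ¬b) ∨ (¬(¬t) ∧ b).
Step 2: Eliminate any double negations (¬¬X = X).

((~t) & (~b)) | (t & b)


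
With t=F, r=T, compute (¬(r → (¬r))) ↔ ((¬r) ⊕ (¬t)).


Substitute t=F, r=T:
¬r = F
r → (¬r) = T → F = F
¬(r → (¬r)) = T
¬r = F
¬t = T
(¬r) ⊕ (¬t) = F ⊕ T = T
(¬(r → (¬r))) ↔ ((¬r) ⊕ (¬t)) = T ↔ T = T

T


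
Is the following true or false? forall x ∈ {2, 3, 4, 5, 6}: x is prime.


Evaluate the predicate on each element: 2:True, 3:True, 4:False, 5:True, 6:False.
Counterexample x = 4 fails the predicate.

False


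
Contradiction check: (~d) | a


Truth table over {a, d}:
a | d | φ
---------
False | False | True
True | False | True
False | True | False
True | True | True
Satisfying assignment at row 1: a=False, d=False gives True.

No, it is not a contradiction.


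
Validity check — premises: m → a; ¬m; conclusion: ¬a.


This is denying the antecedent (fallacy). There exist truth assignments where the premises are all true but the conclusion is false.

Invalid.


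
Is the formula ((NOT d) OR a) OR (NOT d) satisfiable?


Search for a satisfying assignment over {a, d}.
Try a=F, d=F: the formula evaluates to T.
A satisfying assignment exists.

Satisfiable.


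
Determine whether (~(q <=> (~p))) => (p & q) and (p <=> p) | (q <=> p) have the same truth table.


Compare truth tables:
p | q | φ | ψ
-------------
False | False | False | True
True | False | True | True
False | True | True | True
True | True | True | True
They differ at row 1 (p=False, q=False): φ=False but ψ=True.

No, they are not logically equivalent.


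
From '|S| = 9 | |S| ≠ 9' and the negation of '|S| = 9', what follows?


Disjunctive syllogism: from (P ∨ Q) and ¬P, infer Q.
One disjunct, '|S| = 9', is ruled out; the other must hold.

|S| ≠ 9


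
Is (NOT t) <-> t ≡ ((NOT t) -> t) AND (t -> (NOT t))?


Compare truth tables:
t | φ | ψ
---------
F | F | F
T | F | F
The columns φ and ψ agree on every row.

Yes, they are logically equivalent.


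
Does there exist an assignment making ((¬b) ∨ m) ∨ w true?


Search for a satisfying assignment over {b, m, w}.
Try b=F, m=F, w=F: the formula evaluates to T.
A satisfying assignment exists.

Satisfiable.


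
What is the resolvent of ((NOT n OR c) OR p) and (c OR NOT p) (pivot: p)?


The clauses contain complementary literals p and NOTp.
Resolution eliminates this pair and disjoins the remaining literals (merging duplicates).

(c OR NOT n)


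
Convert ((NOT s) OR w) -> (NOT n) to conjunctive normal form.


Step 1: Rewrite as ¬((¬s) ∨ w) ∨ (¬n) = (¬(¬s) ∧ ¬w) ∨ (¬n).
Step 2: Distribute ∨ over ∧.
Step 3: Eliminate any double negations (¬¬X = X).

(s OR (NOT n)) AND ((NOT w) OR (NOT n))


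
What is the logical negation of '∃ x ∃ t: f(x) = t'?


Negation flips each quantifier (∀↔∃) and negates the inner predicate.
¬(∃ x ∃ t: φ) = ∀ x ∀ t: ¬φ.

∀ x ∀ t: ¬(f(x) = t)


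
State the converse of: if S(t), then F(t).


The converse of (P → Q) is (Q → P). It is not in general equivalent to the original.
Here P = 'S(t)' and Q = 'F(t)'.

If F(t), then S(t).


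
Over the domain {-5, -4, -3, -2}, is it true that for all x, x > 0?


Evaluate the predicate on each element: -5:F, -4:F, -3:F, -2:F.
Counterexample x = -5 fails the predicate.

F


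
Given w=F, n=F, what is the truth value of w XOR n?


Exclusive or is true when exactly one operand is true.
Substitute: w=F, n=F.
F XOR F evaluates to F.

F


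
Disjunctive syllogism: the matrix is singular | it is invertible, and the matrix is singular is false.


Disjunctive syllogism: from (P ∨ Q) and ¬P, infer Q.
One disjunct, 'the matrix is singular', is ruled out; the other must hold.

it is invertible


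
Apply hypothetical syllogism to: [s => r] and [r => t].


Hypothetical syllogism: from (P → Q) and (Q → R), infer (P → R).
Chain the two implications through the shared middle term 'r'.

s => t


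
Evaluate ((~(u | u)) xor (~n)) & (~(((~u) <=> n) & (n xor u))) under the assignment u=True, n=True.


Substitute u=True, n=True:
u | u = True | True = True
~(u | u) = False
~n = False
(~(u | u)) xor (~n) = False xor False = False
~u = False
(~u) <=> n = False <=> True = False
n xor u = True xor True = False
((~u) <=> n) & (n xor u) = False & False = False
~(((~u) <=> n) & (n xor u)) = True
((~(u | u)) xor (~n)) & (~(((~u) <=> n) & (n xor u))) = False & True = False

False


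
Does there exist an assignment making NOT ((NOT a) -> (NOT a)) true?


Check all 2 assignments over {a}:
a | φ
-----
F | F
T | F
No assignment makes the formula true.

Unsatisfiable.


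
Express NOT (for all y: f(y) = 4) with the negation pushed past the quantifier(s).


¬(for all x: φ) = there exists x: ¬φ, and ¬(there exists x: φ) = for all x: ¬φ.
Apply to the universal statement.

there exists y: NOT(f(y) = 4)


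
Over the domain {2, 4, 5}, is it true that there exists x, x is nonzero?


Evaluate the predicate on each element: 2:T, 4:T, 5:T.
Witness x = 2 satisfies the predicate.

T


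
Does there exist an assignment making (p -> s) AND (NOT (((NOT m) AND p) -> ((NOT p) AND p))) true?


Search for a satisfying assignment over {m, p, s}.
Try m=F, p=T, s=T: the formula evaluates to T.
A satisfying assignment exists.

Satisfiable.


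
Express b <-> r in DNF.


Step 1: b ↔ r is true exactly when both agree: (b ∧ r) ∨ (¬b ∧ ¬r).

(b AND r) OR ((NOT b) AND (NOT r))


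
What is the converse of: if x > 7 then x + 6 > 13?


The converse of (P → Q) is (Q → P). It is not in general equivalent to the original.
Here P = 'x > 7' and Q = 'x + 6 > 13'.

If x + 6 > 13, then x > 7.


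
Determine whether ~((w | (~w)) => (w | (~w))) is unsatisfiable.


Truth table over {w}:
w | φ
-----
False | False
True | False
Every row is false.

Yes, it is a contradiction.


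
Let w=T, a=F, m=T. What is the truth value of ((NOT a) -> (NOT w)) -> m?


Substitute w=T, a=F, m=T:
NOT a = T
NOT w = F
(NOT a) -> (NOT w) = T -> F = F
((NOT a) -> (NOT w)) -> m = F -> T = T

T


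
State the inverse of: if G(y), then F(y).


The inverse of (P → Q) is (¬P → ¬Q). It is equivalent to the converse, not to the original.
Here P = 'G(y)' and Q = 'F(y)'.

If not (G(y)), then not (F(y)).


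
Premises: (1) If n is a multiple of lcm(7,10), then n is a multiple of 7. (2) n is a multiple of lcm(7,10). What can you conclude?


Modus ponens: from (P → Q) and P, infer Q.
P = 'n is a multiple of lcm(7,10)' is asserted, and P → Q holds, so Q follows.

n is a multiple of 7.


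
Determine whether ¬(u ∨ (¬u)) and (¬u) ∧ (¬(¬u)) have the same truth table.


Compare truth tables:
u | φ | ψ
---------
F | F | F
T | F | F
The columns φ and ψ agree on every row.

Yes, they are logically equivalent.


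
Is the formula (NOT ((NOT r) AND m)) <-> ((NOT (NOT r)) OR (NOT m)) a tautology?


Build the truth table over {m, r}:
m | r | φ
---------
F | F | T
T | F | T
F | T | T
T | T | T
Every row evaluates to true.

Yes, it is a tautology.


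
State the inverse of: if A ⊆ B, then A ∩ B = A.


The inverse of (P → Q) is (¬P → ¬Q). It is equivalent to the converse, not to the original.
Here P = 'A ⊆ B' and Q = 'A ∩ B = A'.

If not (A ⊆ B), then not (A ∩ B = A).


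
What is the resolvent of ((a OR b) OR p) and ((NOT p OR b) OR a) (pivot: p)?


The clauses contain complementary literals p and NOTp.
Resolution eliminates this pair and disjoins the remaining literals (merging duplicates).

(a OR b)


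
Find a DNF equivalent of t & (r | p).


Step 1: Distribute ∧ over ∨: t ∧ (r ∨ p) = (t ∧ r) ∨ (t ∧ p).

(t & r) | (t & p)


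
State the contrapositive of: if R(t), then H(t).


The contrapositive of (P → Q) is (¬Q → ¬P); it is logically equivalent to the original.
Here P = 'R(t)' and Q = 'H(t)'.

If not (H(t)), then not (R(t)).


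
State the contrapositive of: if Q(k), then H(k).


The contrapositive of (P → Q) is (¬Q → ¬P); it is logically equivalent to the original.
Here P = 'Q(k)' and Q = 'H(k)'.

If not (H(k)), then not (Q(k)).


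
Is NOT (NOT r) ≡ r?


Compare truth tables:
r | φ | ψ
---------
F | F | F
T | T | T
The columns φ and ψ agree on every row.

Yes, they are logically equivalent.


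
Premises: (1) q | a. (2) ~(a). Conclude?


Disjunctive syllogism: from (P ∨ Q) and ¬P, infer Q.
One disjunct, 'a', is ruled out; the other must hold.

q


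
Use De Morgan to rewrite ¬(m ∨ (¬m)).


De Morgan: the negation of a disjunction is the conjunction of the negations.
Distribute ¬ across ∨, flipping it to ∧, and negate each literal.

(¬m) ∧ m


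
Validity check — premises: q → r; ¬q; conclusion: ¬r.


This is denying the antecedent (fallacy). There exist truth assignments where the premises are all true but the conclusion is false.

Invalid.


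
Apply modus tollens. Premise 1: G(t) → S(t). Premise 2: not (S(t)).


Modus tollens: from (P → Q) and ¬Q, infer ¬P.
Q = 'S(t)' is denied; since P → Q, P must also fail.

Not (G(t)).


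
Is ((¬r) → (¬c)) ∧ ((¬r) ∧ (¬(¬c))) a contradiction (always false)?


Truth table over {c, r}:
c | r | φ
---------
F | F | F
T | F | F
F | T | F
T | T | F
Every row is false.

Yes, it is a contradiction.


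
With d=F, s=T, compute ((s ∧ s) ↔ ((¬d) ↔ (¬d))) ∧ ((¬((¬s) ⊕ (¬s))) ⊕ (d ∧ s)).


Substitute d=F, s=T:
… (earlier sub-steps elided)
¬d = T
(¬d) ↔ (¬d) = T ↔ T = T
(s ∧ s) ↔ ((¬d) ↔ (¬d)) = T ↔ T = T
¬s = F
¬s = F
(¬s) ⊕ (¬s) = F ⊕ F = F
¬((¬s) ⊕ (¬s)) = T
d ∧ s = F ∧ T = F
(¬((¬s) ⊕ (¬s))) ⊕ (d ∧ s) = T ⊕ F = T
((s ∧ s) ↔ ((¬d) ↔ (¬d))) ∧ ((¬((¬s) ⊕ (¬s))) ⊕ (d ∧ s)) = T ∧ T = T

T


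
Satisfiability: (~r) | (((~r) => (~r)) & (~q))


Search for a satisfying assignment over {q, r}.
Try q=False, r=False: the formula evaluates to True.
A satisfying assignment exists.

Satisfiable.


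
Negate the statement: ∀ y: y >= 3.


¬(∀ x: φ) = ∃ x: ¬φ, and ¬(∃ x: φ) = ∀ x: ¬φ.
Apply to the universal statement.

∃ y: ¬(y >= 3)


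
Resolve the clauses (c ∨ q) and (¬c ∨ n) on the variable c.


The clauses contain complementary literals c and ¬c.
Resolution eliminates this pair and disjoins the remaining literals (merging duplicates).

(q ∨ n)


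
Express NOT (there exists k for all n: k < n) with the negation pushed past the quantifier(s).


Negation flips each quantifier (∀↔∃) and negates the inner predicate.
¬(there exists k for all n: φ) = for all k there exists n: ¬φ.

for all k there exists n: NOT(k < n)


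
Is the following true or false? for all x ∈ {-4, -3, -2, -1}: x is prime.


Evaluate the predicate on each element: -4:F, -3:F, -2:F, -1:F.
Counterexample x = -4 fails the predicate.

F


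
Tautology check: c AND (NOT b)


Build the truth table over {b, c}:
b | c | φ
---------
F | F | F
T | F | F
F | T | T
T | T | F
Counterexample at row 1: with b=F, c=F, the formula is F.

No, it is not a tautology.


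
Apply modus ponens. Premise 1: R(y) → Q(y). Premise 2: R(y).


Modus ponens: from (P → Q) and P, infer Q.
P = 'R(y)' is asserted, and P → Q holds, so Q follows.

Q(y).


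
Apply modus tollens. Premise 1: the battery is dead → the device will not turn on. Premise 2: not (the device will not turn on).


Modus tollens: from (P → Q) and ¬Q, infer ¬P.
Q = 'the device will not turn on' is denied; since P → Q, P must also fail.

Not (the battery is dead).


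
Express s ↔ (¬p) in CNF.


Step 1: Rewrite s ↔ (¬p) as (s → (¬p)) ∧ ((¬p) → s).
Step 2: Rewrite each implication as a disjunction.
Step 3: Eliminate any double negations (¬¬X = X).

((¬s) ∨ (¬p)) ∧ (p ∨ s)


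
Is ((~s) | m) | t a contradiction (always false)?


Truth table over {m, s, t}:
m | s | t | φ
-------------
False | False | False | True
True | False | False | True
False | True | False | False
True | True | False | True
False | False | True | True
True | False | True | True
False | True | True | True
True | True | True | True
Satisfying assignment at row 1: m=False, s=False, t=False gives True.

No, it is not a contradiction.


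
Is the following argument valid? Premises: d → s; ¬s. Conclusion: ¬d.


This matches the form of modus tollens: the conclusion follows in every model of the premises.

Valid.


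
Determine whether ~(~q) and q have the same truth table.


Compare truth tables:
q | φ | ψ
---------
False | False | False
True | True | True
The columns φ and ψ agree on every row.

Yes, they are logically equivalent.


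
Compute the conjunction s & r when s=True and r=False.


Conjunction is true only when both operands are true.
Substitute: s=True, r=False.
True & False evaluates to False.

False


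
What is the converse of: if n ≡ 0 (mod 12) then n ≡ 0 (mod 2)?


The converse of (P → Q) is (Q → P). It is not in general equivalent to the original.
Here P = 'n ≡ 0 (mod 12)' and Q = 'n ≡ 0 (mod 2)'.

If n ≡ 0 (mod 2), then n ≡ 0 (mod 12).


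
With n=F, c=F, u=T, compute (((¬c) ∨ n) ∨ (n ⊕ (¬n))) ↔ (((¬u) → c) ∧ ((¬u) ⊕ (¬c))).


Substitute n=F, c=F, u=T:
… (earlier sub-steps elided)
¬n = T
n ⊕ (¬n) = F ⊕ T = T
((¬c) ∨ n) ∨ (n ⊕ (¬n)) = T ∨ T = T
¬u = F
(¬u) → c = F → F = T
¬u = F
¬c = T
(¬u) ⊕ (¬c) = F ⊕ T = T
((¬u) → c) ∧ ((¬u) ⊕ (¬c)) = T ∧ T = T
(((¬c) ∨ n) ∨ (n ⊕ (¬n))) ↔ (((¬u) → c) ∧ ((¬u) ⊕ (¬c))) = T ↔ T = T

T


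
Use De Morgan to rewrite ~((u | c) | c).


De Morgan: the negation of a disjunction is the conjunction of the negations.
Distribute ~ across |, flipping it to &, and negate each literal.

((~u) & (~c)) & (~c)


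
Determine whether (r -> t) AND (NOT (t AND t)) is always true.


Build the truth table over {r, t}:
r | t | φ
---------
F | F | T
T | F | F
F | T | F
T | T | F
Counterexample at row 2: with r=T, t=F, the formula is F.

No, it is not a tautology.


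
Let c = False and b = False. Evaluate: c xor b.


Exclusive or is true when exactly one operand is true.
Substitute: c=False, b=False.
False xor False evaluates to False.

False


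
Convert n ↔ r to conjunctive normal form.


Step 1: Rewrite n ↔ r as (n → r) ∧ (r → n).
Step 2: Rewrite each implication as a disjunction.

((¬n) ∨ r) ∧ ((¬r) ∨ n)


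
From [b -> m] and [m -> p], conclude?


Hypothetical syllogism: from (P → Q) and (Q → R), infer (P → R).
Chain the two implications through the shared middle term 'm'.

b -> p


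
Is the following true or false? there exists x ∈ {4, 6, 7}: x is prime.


Evaluate the predicate on each element: 4:F, 6:F, 7:T.
Witness x = 7 satisfies the predicate.

T


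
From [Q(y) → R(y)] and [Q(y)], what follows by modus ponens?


Modus ponens: from (P → Q) and P, infer Q.
P = 'Q(y)' is asserted, and P → Q holds, so Q follows.

R(y).


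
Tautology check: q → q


Build the truth table over {q}:
q | φ
-----
F | T
T | T
Every row evaluates to true.

Yes, it is a tautology.


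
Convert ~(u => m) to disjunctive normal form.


Step 1: Rewrite implication then negate: ¬(¬u ∨ m) = u ∧ ¬m.

u & (~m)


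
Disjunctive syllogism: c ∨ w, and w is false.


Disjunctive syllogism: from (P ∨ Q) and ¬P, infer Q.
One disjunct, 'w', is ruled out; the other must hold.

c


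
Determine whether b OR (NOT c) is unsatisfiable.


Truth table over {b, c}:
b | c | φ
---------
F | F | T
T | F | T
F | T | F
T | T | T
Satisfying assignment at row 1: b=F, c=F gives T.

No, it is not a contradiction.


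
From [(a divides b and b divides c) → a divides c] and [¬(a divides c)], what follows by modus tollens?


Modus tollens: from (P → Q) and ¬Q, infer ¬P.
Q = 'a divides c' is denied; since P → Q, P must also fail.

Not ((a divides b and b divides c)).


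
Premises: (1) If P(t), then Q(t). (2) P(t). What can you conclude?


Modus ponens: from (P → Q) and P, infer Q.
P = 'P(t)' is asserted, and P → Q holds, so Q follows.

Q(t).


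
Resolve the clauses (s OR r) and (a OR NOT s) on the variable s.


The clauses contain complementary literals s and NOTs.
Resolution eliminates this pair and disjoins the remaining literals (merging duplicates).

(r OR a)


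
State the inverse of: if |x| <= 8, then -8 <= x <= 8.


The inverse of (P → Q) is (¬P → ¬Q). It is equivalent to the converse, not to the original.
Here P = '|x| <= 8' and Q = '-8 <= x <= 8'.

If not (|x| <= 8), then not (-8 <= x <= 8).


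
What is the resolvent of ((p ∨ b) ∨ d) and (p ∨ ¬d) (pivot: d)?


The clauses contain complementary literals d and ¬d.
Resolution eliminates this pair and disjoins the remaining literals (merging duplicates).

(b ∨ p)


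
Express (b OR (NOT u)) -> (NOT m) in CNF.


Step 1: Rewrite as ¬(b ∨ (¬u)) ∨ (¬m) = (¬b ∧ ¬(¬u)) ∨ (¬m).
Step 2: Distribute ∨ over ∧.
Step 3: Eliminate any double negations (¬¬X = X).

((NOT b) OR (NOT m)) AND (u OR (NOT m))


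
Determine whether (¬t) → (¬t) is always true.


Build the truth table over {t}:
t | φ
-----
F | T
T | T
Every row evaluates to true.

Yes, it is a tautology.


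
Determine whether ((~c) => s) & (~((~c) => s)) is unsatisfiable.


Truth table over {c, s}:
c | s | φ
---------
False | False | False
True | False | False
False | True | False
True | True | False
Every row is false.

Yes, it is a contradiction.
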